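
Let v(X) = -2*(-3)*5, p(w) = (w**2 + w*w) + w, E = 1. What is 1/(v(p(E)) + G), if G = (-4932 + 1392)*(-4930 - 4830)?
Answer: 1/34550430 ≈ 2.8943e-8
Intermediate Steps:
p(w) = w + 2*w**2 (p(w) = (w**2 + w**2) + w = 2*w**2 + w = w + 2*w**2)
v(X) = 30 (v(X) = 6*5 = 30)
G = 34550400 (G = -3540*(-9760) = 34550400)
1/(v(p(E)) + G) = 1/(30 + 34550400) = 1/34550430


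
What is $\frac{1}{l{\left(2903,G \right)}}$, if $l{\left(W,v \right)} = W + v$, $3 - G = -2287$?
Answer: $\frac{1}{5193} \approx 0.00019257$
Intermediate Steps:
$G = 2290$ ($G = 3 - -2287 = 3 + 2287 = 2290$)
$\frac{1}{l{\left(2903,G \right)}} = \frac{1}{2903 + 2290} = \frac{1}{5193}$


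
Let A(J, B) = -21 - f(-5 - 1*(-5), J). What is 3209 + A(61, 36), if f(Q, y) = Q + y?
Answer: 3127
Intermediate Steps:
A(J, B) = -21 - J (A(J, B) = -21 - ((-5 - 1*(-5)) + J) = -21 - ((-5 + 5) + J) = -21 - (0 + J) = -21 - J)
3209 + A(61, 36) = 3209 + (-21 - 1*61) = 3209 + (-21 - 61) = 3209 - 82 = 3127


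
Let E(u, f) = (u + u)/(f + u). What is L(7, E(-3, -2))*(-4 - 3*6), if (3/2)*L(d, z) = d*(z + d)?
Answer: -12628/15 ≈ -841.87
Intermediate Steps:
E(u, f) = 2*u/(f + u) (E(u, f) = (2*u)/(f + u) = 2*u/(f + u))
L(d, z) = 2*d*(d + z)/3 (L(d, z) = 2*(d*(z + d))/3 = 2*(d*(d + z))/3 = 2*d*(d + z)/3)
L(7, E(-3, -2))*(-4 - 3*6) = ((⅔)*7*(7 + 2*(-3)/(-2 - 3)))*(-4 - 3*6) = ((⅔)*7*(7 + 2*(-3)/(-5)))*(-4 - 18) = ((⅔)*7*(7 + 2*(-3)*(-⅕)))*(-22) = ((⅔)*7*(7 + 6/5))*(-22) = ((⅔)*7*(41/5))*(-22) = (574/15)*(-22) = -12628/15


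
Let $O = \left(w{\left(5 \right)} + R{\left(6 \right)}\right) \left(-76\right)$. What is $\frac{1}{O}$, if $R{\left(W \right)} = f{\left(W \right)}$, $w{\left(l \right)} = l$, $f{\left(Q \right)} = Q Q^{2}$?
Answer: $- \frac{1}{16796} \approx -5.9538 \cdot 10^{-5}$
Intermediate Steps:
$f{\left(Q \right)} = Q^{3}$
$R{\left(W \right)} = W^{3}$
$O = -16796$ ($O = \left(5 + 6^{3}\right) \left(-76\right) = \left(5 + 216\right) \left(-76\right) = 221 \left(-76\right) = -16796$)
$\frac{1}{O} = \frac{1}{-16796} = - \frac{1}{16796}$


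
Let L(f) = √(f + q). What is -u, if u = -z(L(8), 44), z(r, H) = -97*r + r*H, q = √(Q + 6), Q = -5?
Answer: -159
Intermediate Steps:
q = 1 (q = √(-5 + 6) = √1 = 1)
L(f) = √(1 + f) (L(f) = √(f + 1) = √(1 + f))
z(r, H) = -97*r + H*r
u = 159 (u = -√(1 + 8)*(-97 + 44) = -√9*(-53) = -3*(-53) = -1*(-159) = 159)
-u = -1*159 = -159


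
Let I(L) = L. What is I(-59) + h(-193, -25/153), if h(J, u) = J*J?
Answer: 37190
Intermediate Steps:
h(J, u) = J**2
I(-59) + h(-193, -25/153) = -59 + (-193)**2 = -59 + 37249 = 37190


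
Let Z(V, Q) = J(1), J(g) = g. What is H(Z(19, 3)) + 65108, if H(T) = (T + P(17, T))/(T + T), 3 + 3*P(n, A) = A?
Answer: 390649/6 ≈ 65108.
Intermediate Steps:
Z(V, Q) = 1
P(n, A) = -1 + A/3
H(T) = (-1 + 4*T/3)/(2*T) (H(T) = (T + (-1 + T/3))/(T + T) = (-1 + 4*T/3)/((2*T)) = (-1 + 4*T/3)*(1/(2*T)) = (-1 + 4*T/3)/(2*T))
H(Z(19, 3)) + 65108 = (1/6)*(-3 + 4*1)/1 + 65108 = (1/6)*1*(-3 + 4) + 65108 = (1/6)*1*1 + 65108 = 1/6 + 65108 = 390649/6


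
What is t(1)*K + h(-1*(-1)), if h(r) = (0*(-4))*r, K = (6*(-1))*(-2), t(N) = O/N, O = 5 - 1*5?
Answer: 0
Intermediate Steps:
O = 0 (O = 5 - 5 = 0)
t(N) = 0 (t(N) = 0/N = 0)
K = 12 (K = -6*(-2) = 12)
h(r) = 0 (h(r) = 0*r = 0)
t(1)*K + h(-1*(-1)) = 0*12 + 0 = 0 + 0 = 0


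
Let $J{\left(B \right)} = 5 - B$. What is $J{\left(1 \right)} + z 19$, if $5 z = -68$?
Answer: $- \frac{1272}{5} \approx -254.4$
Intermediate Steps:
$z = - \frac{68}{5}$ ($z = \frac{1}{5} \left(-68\right) = - \frac{68}{5} \approx -13.6$)
$J{\left(1 \right)} + z 19 = \left(5 - 1\right) - \frac{1292}{5} = 4 - \frac{1292}{5} = - \frac{1272}{5}$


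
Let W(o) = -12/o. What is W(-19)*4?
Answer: 48/19 ≈ 2.5263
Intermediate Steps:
W(-19)*4 = -12/(-19)*4 = -12*(-1/19)*4 = (12/19)*4 = 48/19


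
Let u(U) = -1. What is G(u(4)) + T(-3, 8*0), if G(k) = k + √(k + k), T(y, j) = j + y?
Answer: -4 + I*√2 ≈ -4.0 + 1.4142*I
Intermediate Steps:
G(k) = k + √2*√k (G(k) = k + √(2*k) = k + √2*√k)
G(u(4)) + T(-3, 8*0) = (-1 + √2*√(-1)) + (8*0 - 3) = (-1 + √2*I) + (0 - 3) = (-1 + I*√2) - 3 = -4 + I*√2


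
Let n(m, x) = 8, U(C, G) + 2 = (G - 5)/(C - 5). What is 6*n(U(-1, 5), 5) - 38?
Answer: 10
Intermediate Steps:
U(C, G) = -2 + (-5 + G)/(-5 + C) (U(C, G) = -2 + (G - 5)/(C - 5) = -2 + (-5 + G)/(-5 + C))
6*n(U(-1, 5), 5) - 38 = 6*8 - 38 = 48 - 38 = 10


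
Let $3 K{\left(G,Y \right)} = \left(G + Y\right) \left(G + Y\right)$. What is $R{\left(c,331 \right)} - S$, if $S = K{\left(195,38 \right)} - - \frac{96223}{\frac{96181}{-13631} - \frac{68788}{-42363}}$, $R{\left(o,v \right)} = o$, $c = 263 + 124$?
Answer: $\frac{36487265657}{9410599425} \approx 3.8773$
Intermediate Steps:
$K{\left(G,Y \right)} = \frac{\left(G + Y\right)^{2}}{3}$ ($K{\left(G,Y \right)} = \frac{\left(G + Y\right) \left(G + Y\right)}{3} = \frac{\left(G + Y\right)^{2}}{3}$)
$c = 387$
$S = \frac{3605414711818}{9410599425}$ ($S = \frac{\left(195 + 38\right)^{2}}{3} - - \frac{96223}{\frac{96181}{-13631} - \frac{68788}{-42363}} = \frac{233^{2}}{3} - - \frac{96223}{96181 \left(- \frac{1}{13631}\right) - - \frac{68788}{42363}} = \frac{1}{3} \cdot 54289 - - \frac{96223}{- \frac{96181}{13631} + \frac{68788}{42363}} = \frac{54289}{3} - - \frac{96223}{- \frac{3136866475}{577450053}} = \frac{54289}{3} - \left(-96223\right) \left(- \frac{577450053}{3136866475}\right) = \frac{54289}{3} - \frac{55563976449819}{3136866475} = \frac{3605414711818}{9410599425} \approx 383.12$)
$R{\left(c,331 \right)} - S = 387 - \frac{3605414711818}{9410599425} = \frac{36487265657}{9410599425}$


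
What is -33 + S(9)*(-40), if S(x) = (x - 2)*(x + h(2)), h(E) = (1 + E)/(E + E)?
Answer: -2763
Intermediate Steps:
h(E) = (1 + E)/(2*E) (h(E) = (1 + E)/((2*E)) = (1 + E)*(1/(2*E)) = (1 + E)/(2*E))
S(x) = (-2 + x)*(¾ + x) (S(x) = (x - 2)*(x + (½)*(1 + 2)/2) = (-2 + x)*(x + (½)*(½)*3) = (-2 + x)*(x + ¾) = (-2 + x)*(¾ + x))
-33 + S(9)*(-40) = -33 + (-3/2 + 9² - 5/4*9)*(-40) = -33 + (-3/2 + 81 - 45/4)*(-40) = -33 + (273/4)*(-40) = -33 - 2730 = -2763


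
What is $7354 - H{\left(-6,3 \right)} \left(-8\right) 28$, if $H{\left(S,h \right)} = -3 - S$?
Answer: $8026$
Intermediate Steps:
$7354 - H{\left(-6,3 \right)} \left(-8\right) 28 = 7354 - \left(-3 - -6\right) \left(-8\right) 28 = 7354 - \left(-3 + 6\right) \left(-8\right) 28 = 7354 - 3 \left(-8\right) 28 = 7354 - \left(-24\right) 28 = 7354 - -672 = 7354 + 672 = 8026$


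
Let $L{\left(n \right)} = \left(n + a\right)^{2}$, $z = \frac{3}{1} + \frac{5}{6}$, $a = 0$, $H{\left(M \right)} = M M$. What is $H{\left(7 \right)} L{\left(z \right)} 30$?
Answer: $\frac{129605}{6} \approx 21601.0$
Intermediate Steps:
$H{\left(M \right)} = M^{2}$
$z = \frac{23}{6}$ ($z = 3 \cdot 1 + 5 \cdot \frac{1}{6} = 3 + \frac{5}{6} = \frac{23}{6} \approx 3.8333$)
$L{\left(n \right)} = n^{2}$ ($L{\left(n \right)} = \left(n + 0\right)^{2} = n^{2}$)
$H{\left(7 \right)} L{\left(z \right)} 30 = 7^{2} \left(\frac{23}{6}\right)^{2} \cdot 30 = 49 \cdot \frac{529}{36} \cdot 30 = \frac{25921}{36} \cdot 30 = \frac{129605}{6}$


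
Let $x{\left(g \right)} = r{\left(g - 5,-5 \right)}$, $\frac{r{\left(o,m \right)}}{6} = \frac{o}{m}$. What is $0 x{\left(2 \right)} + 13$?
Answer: $13$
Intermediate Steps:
$r{\left(o,m \right)} = \frac{6 o}{m}$ ($r{\left(o,m \right)} = 6 \frac{o}{m} = \frac{6 o}{m}$)
$x{\left(g \right)} = 6 - \frac{6 g}{5}$ ($x{\left(g \right)} = \frac{6 \left(g - 5\right)}{-5} = 6 \left(-5 + g\right) \left(- \frac{1}{5}\right) = 6 - \frac{6 g}{5}$)
$0 x{\left(2 \right)} + 13 = 0 \left(6 - \frac{12}{5}\right) + 13 = 0 \cdot \frac{18}{5} + 13 = 0 + 13 = 13$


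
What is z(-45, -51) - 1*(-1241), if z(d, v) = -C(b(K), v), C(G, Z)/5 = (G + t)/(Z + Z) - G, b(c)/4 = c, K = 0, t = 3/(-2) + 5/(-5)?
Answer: 253139/204 ≈ 1240.9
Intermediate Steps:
t = -5/2 (t = 3*(-½) + 5*(-⅕) = -3/2 - 1 = -5/2 ≈ -2.5000)
b(c) = 4*c
C(G, Z) = -5*G + 5*(-5/2 + G)/(2*Z) (C(G, Z) = 5*((G - 5/2)/(Z + Z) - G) = 5*((-5/2 + G)/((2*Z)) - G) = 5*((-5/2 + G)*(1/(2*Z)) - G) = 5*((-5/2 + G)/(2*Z) - G) = 5*(-G + (-5/2 + G)/(2*Z)) = -5*G + 5*(-5/2 + G)/(2*Z))
z(d, v) = 25/(4*v) (z(d, v) = -5*(-5 + 2*(4*0) - 4*4*0*v)/(4*v) = -5*(-5 + 2*0 - 4*0*v)/(4*v) = -5*(-5 + 0 + 0)/(4*v) = -5*(-5)/(4*v) = -(-25)/(4*v) = 25/(4*v))
z(-45, -51) - 1*(-1241) = (25/4)/(-51) - 1*(-1241) = (25/4)*(-1/51) + 1241 = -25/204 + 1241 = 253139/204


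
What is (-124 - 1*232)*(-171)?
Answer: 60876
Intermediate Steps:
(-124 - 1*232)*(-171) = (-124 - 232)*(-171) = -356*(-171) = 60876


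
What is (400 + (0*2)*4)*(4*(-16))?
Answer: -25600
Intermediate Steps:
(400 + (0*2)*4)*(4*(-16)) = (400 + 0*4)*(-64) = (400 + 0)*(-64) = 400*(-64) = -25600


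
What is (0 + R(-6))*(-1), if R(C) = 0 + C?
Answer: 6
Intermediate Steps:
R(C) = C
(0 + R(-6))*(-1) = (0 - 6)*(-1) = -6*(-1) = 6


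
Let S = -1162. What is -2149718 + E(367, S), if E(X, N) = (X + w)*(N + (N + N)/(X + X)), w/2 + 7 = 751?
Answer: -1582174186/367 ≈ -4.3111e+6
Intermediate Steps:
w = 1488 (w = -14 + 2*751 = -14 + 1502 = 1488)
E(X, N) = (1488 + X)*(N + N/X) (E(X, N) = (X + 1488)*(N + (N + N)/(X + X)) = (1488 + X)*(N + (2*N)/((2*X))) = (1488 + X)*(N + (2*N)*(1/(2*X))) = (1488 + X)*(N + N/X))
-2149718 + E(367, S) = -2149718 - 1162*(1488 + 367*(1489 + 367))/367 = -2149718 - 1162*1/367*(1488 + 367*1856) = -2149718 - 1162*1/367*(1488 + 681152) = -2149718 - 1162*1/367*682640 = -2149718 - 793227680/367 = -1582174186/367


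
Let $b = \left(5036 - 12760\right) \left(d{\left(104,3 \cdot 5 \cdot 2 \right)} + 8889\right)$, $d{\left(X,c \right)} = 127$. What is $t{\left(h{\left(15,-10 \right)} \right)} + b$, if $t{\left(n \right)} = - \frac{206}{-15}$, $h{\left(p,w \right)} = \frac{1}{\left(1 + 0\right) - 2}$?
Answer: $- \frac{1044593554}{15} \approx -6.964 \cdot 10^{7}$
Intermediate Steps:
$h{\left(p,w \right)} = -1$ ($h{\left(p,w \right)} = \frac{1}{1 - 2} = \frac{1}{-1} = -1$)
$t{\left(n \right)} = \frac{206}{15}$ ($t{\left(n \right)} = \left(-206\right) \left(- \frac{1}{15}\right) = \frac{206}{15}$)
$b = -69639584$ ($b = \left(5036 - 12760\right) \left(127 + 8889\right) = \left(-7724\right) 9016 = -69639584$)
$t{\left(h{\left(15,-10 \right)} \right)} + b = \frac{206}{15} - 69639584 = - \frac{1044593554}{15}$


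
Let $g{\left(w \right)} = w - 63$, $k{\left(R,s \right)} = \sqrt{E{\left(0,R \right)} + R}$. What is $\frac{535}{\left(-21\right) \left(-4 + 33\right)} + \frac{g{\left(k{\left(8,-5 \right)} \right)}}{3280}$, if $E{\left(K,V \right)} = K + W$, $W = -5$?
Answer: $- \frac{1793167}{1997520} + \frac{\sqrt{3}}{3280} \approx -0.89717$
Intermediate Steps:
$E{\left(K,V \right)} = -5 + K$ ($E{\left(K,V \right)} = K - 5 = -5 + K$)
$k{\left(R,s \right)} = \sqrt{-5 + R}$ ($k{\left(R,s \right)} = \sqrt{\left(-5 + 0\right) + R} = \sqrt{-5 + R}$)
$g{\left(w \right)} = -63 + w$
$\frac{535}{\left(-21\right) \left(-4 + 33\right)} + \frac{g{\left(k{\left(8,-5 \right)} \right)}}{3280} = \frac{535}{\left(-21\right) \left(-4 + 33\right)} + \frac{-63 + \sqrt{-5 + 8}}{3280} = \frac{535}{\left(-21\right) 29} + \left(-63 + \sqrt{3}\right) \frac{1}{3280} = \frac{535}{-609} - \left(\frac{63}{3280} - \frac{\sqrt{3}}{3280}\right) = 535 \left(- \frac{1}{609}\right) - \left(\frac{63}{3280} - \frac{\sqrt{3}}{3280}\right) = - \frac{535}{609} - \left(\frac{63}{3280} - \frac{\sqrt{3}}{3280}\right) = - \frac{1793167}{1997520} + \frac{\sqrt{3}}{3280}$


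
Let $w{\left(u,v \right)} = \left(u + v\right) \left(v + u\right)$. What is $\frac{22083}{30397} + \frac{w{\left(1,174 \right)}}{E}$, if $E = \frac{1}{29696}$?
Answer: $\frac{27644247702083}{30397} \approx 9.0944 \cdot 10^{8}$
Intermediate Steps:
$E = \frac{1}{29696} \approx 3.3675 \cdot 10^{-5}$
$w{\left(u,v \right)} = \left(u + v\right)^{2}$ ($w{\left(u,v \right)} = \left(u + v\right) \left(u + v\right) = \left(u + v\right)^{2}$)
$\frac{22083}{30397} + \frac{w{\left(1,174 \right)}}{E} = \frac{22083}{30397} + \left(1 + 174\right)^{2} \frac{1}{\frac{1}{29696}} = 22083 \cdot \frac{1}{30397} + 175^{2} \cdot 29696 = \frac{22083}{30397} + 30625 \cdot 29696 = \frac{22083}{30397} + 909440000 = \frac{27644247702083}{30397}$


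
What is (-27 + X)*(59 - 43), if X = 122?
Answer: 1520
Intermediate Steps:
(-27 + X)*(59 - 43) = (-27 + 122)*(59 - 43) = 95*16 = 1520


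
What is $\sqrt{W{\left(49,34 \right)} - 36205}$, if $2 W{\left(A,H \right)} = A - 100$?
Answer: $\frac{i \sqrt{144922}}{2} \approx 190.34 i$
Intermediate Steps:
$W{\left(A,H \right)} = -50 + \frac{A}{2}$ ($W{\left(A,H \right)} = \frac{A - 100}{2} = \frac{-100 + A}{2} = -50 + \frac{A}{2}$)
$\sqrt{W{\left(49,34 \right)} - 36205} = \sqrt{\left(-50 + \frac{1}{2} \cdot 49\right) - 36205} = \sqrt{\left(-50 + \frac{49}{2}\right) - 36205} = \sqrt{- \frac{51}{2} - 36205} = \sqrt{- \frac{72461}{2}} = \frac{i \sqrt{144922}}{2}$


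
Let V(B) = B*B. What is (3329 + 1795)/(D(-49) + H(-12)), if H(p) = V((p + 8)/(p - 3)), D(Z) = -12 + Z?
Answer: -1152900/13709 ≈ -84.098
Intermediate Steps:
V(B) = B**2
H(p) = (8 + p)**2/(-3 + p)**2 (H(p) = ((p + 8)/(p - 3))**2 = ((8 + p)/(-3 + p))**2 = (8 + p)**2/(-3 + p)**2)
(3329 + 1795)/(D(-49) + H(-12)) = (3329 + 1795)/((-12 - 49) + (8 - 12)**2/(-3 - 12)**2) = 5124/(-61 + (-4)**2/(-15)**2) = 5124/(-61 + (1/225)*16) = 5124/(-61 + 16/225) = 5124/(-13709/225) = 5124*(-225/13709) = -1152900/13709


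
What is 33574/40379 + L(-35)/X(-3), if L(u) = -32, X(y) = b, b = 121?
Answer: 2770326/4885859 ≈ 0.56701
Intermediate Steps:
X(y) = 121
33574/40379 + L(-35)/X(-3) = 33574/40379 - 32/121 = 2770326/4885859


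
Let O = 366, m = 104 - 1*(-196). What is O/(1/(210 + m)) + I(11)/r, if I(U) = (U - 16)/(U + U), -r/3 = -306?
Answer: 3769785355/20196 ≈ 1.8666e+5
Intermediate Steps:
r = 918 (r = -3*(-306) = 918)
m = 300 (m = 104 + 196 = 300)
I(U) = (-16 + U)/(2*U) (I(U) = (-16 + U)/((2*U)) = (-16 + U)*(1/(2*U)) = (-16 + U)/(2*U))
O/(1/(210 + m)) + I(11)/r = 366/(1/(210 + 300)) + ((½)*(-16 + 11)/11)/918 = 366/(1/510) + ((½)*(1/11)*(-5))*(1/918) = 366/(1/510) - 5/22*1/918 = 366*510 - 5/20196 = 186660 - 5/20196 = 3769785355/20196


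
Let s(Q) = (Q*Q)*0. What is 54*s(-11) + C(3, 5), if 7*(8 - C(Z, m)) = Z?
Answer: 53/7 ≈ 7.5714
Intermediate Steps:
s(Q) = 0 (s(Q) = Q²*0 = 0)
C(Z, m) = 8 - Z/7
54*s(-11) + C(3, 5) = 54*0 + (8 - ⅐*3) = 0 + (8 - 3/7) = 0 + 53/7 = 53/7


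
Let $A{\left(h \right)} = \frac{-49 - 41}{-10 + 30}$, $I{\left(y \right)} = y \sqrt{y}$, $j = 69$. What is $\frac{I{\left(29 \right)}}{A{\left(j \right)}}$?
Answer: $- \frac{58 \sqrt{29}}{9} \approx -34.704$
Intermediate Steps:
$I{\left(y \right)} = y^{\frac{3}{2}}$
$A{\left(h \right)} = - \frac{9}{2}$ ($A{\left(h \right)} = - \frac{90}{20} = \left(-90\right) \frac{1}{20} = - \frac{9}{2}$)
$\frac{I{\left(29 \right)}}{A{\left(j \right)}} = \frac{29^{\frac{3}{2}}}{- \frac{9}{2}} = 29 \sqrt{29} \left(- \frac{2}{9}\right) = - \frac{58 \sqrt{29}}{9}$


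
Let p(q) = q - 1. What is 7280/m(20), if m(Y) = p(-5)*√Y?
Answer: -364*√5/3 ≈ -271.31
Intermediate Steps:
p(q) = -1 + q
m(Y) = -6*√Y (m(Y) = (-1 - 5)*√Y = -6*√Y)
7280/m(20) = 7280/((-12*√5)) = 7280*(-√5/60) = -364*√5/3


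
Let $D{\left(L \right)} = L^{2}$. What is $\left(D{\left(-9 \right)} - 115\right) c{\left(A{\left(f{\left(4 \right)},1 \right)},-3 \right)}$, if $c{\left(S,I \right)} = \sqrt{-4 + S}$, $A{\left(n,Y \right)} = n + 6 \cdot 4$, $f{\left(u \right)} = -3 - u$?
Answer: $- 34 \sqrt{13} \approx -122.59$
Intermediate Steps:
$A{\left(n,Y \right)} = 24 + n$ ($A{\left(n,Y \right)} = n + 24 = 24 + n$)
$\left(D{\left(-9 \right)} - 115\right) c{\left(A{\left(f{\left(4 \right)},1 \right)},-3 \right)} = \left(\left(-9\right)^{2} - 115\right) \sqrt{-4 + \left(24 - 7\right)} = \left(81 - 115\right) \sqrt{-4 + \left(24 - 7\right)} = - 34 \sqrt{-4 + \left(24 - 7\right)} = - 34 \sqrt{-4 + 17} = - 34 \sqrt{13}$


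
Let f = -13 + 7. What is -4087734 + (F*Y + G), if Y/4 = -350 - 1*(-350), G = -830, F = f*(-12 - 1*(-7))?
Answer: -4088564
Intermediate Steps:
f = -6
F = 30 (F = -6*(-12 - 1*(-7)) = -6*(-12 + 7) = -6*(-5) = 30)
Y = 0 (Y = 4*(-350 - 1*(-350)) = 4*(-350 + 350) = 4*0 = 0)
-4087734 + (F*Y + G) = -4087734 + (30*0 - 830) = -4087734 + (0 - 830) = -4087734 - 830 = -4088564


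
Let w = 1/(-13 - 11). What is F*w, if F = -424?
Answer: 53/3 ≈ 17.667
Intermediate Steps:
w = -1/24 (w = 1/(-24) = -1/24 ≈ -0.041667)
F*w = -424*(-1/24) = 53/3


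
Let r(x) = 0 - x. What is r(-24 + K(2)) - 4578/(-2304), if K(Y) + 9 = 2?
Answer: 12667/384 ≈ 32.987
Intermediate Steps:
K(Y) = -7 (K(Y) = -9 + 2 = -7)
r(x) = -x
r(-24 + K(2)) - 4578/(-2304) = -(-24 - 7) - 4578/(-2304) = -1*(-31) - 4578*(-1/2304) = 31 + 763/384 = 12667/384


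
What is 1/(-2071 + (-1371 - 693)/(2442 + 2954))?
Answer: -1349/2794295 ≈ -0.00048277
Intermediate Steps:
1/(-2071 + (-1371 - 693)/(2442 + 2954)) = 1/(-2071 - 2064/5396) = 1/(-2071 - 2064*1/5396) = 1/(-2071 - 516/1349) = 1/(-2794295/1349) = -1349/2794295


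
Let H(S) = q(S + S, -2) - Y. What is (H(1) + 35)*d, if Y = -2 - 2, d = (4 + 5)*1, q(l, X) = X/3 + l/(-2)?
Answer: 336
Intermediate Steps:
q(l, X) = -l/2 + X/3 (q(l, X) = X*(⅓) + l*(-½) = X/3 - l/2 = -l/2 + X/3)
d = 9 (d = 9*1 = 9)
Y = -4
H(S) = 10/3 - S (H(S) = (-(S + S)/2 + (⅓)*(-2)) - 1*(-4) = (-S - ⅔) + 4 = (-⅔ - S) + 4 = 10/3 - S)
(H(1) + 35)*d = ((10/3 - 1*1) + 35)*9 = ((10/3 - 1) + 35)*9 = (7/3 + 35)*9 = (112/3)*9 = 336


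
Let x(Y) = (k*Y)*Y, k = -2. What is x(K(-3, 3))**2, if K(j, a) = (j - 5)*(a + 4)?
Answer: 39337984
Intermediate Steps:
K(j, a) = (-5 + j)*(4 + a)
x(Y) = -2*Y**2 (x(Y) = (-2*Y)*Y = -2*Y**2)
x(K(-3, 3))**2 = (-2*(-20 - 5*3 + 4*(-3) + 3*(-3))**2)**2 = (-2*(-20 - 15 - 12 - 9)**2)**2 = (-2*(-56)**2)**2 = (-2*3136)**2 = (-6272)**2 = 39337984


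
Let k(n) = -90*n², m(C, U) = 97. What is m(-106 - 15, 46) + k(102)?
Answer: -936263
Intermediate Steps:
m(-106 - 15, 46) + k(102) = 97 - 90*102² = 97 - 90*10404 = 97 - 936360 = -936263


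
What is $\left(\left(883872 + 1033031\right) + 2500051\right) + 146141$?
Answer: $4563095$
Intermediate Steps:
$\left(\left(883872 + 1033031\right) + 2500051\right) + 146141 = \left(1916903 + 2500051\right) + 146141 = 4416954 + 146141 = 4563095$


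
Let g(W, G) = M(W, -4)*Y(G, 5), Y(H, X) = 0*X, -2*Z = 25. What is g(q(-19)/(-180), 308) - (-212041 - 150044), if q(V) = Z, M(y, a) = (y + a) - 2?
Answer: 362085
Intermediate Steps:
M(y, a) = -2 + a + y (M(y, a) = (a + y) - 2 = -2 + a + y)
Z = -25/2 (Z = -½*25 = -25/2 ≈ -12.500)
q(V) = -25/2
Y(H, X) = 0
g(W, G) = 0 (g(W, G) = (-2 - 4 + W)*0 = (-6 + W)*0 = 0)
g(q(-19)/(-180), 308) - (-212041 - 150044) = 0 - (-212041 - 150044) = 0 - 1*(-362085) = 0 + 362085 = 362085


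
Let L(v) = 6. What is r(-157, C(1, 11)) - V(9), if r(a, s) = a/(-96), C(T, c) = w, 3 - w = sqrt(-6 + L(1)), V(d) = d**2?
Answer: -7619/96 ≈ -79.365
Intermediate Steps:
w = 3 (w = 3 - sqrt(-6 + 6) = 3 - sqrt(0) = 3 - 1*0 = 3 + 0 = 3)
C(T, c) = 3
r(a, s) = -a/96 (r(a, s) = a*(-1/96) = -a/96)
r(-157, C(1, 11)) - V(9) = -1/96*(-157) - 1*9**2 = 157/96 - 1*81 = 157/96 - 81 = -7619/96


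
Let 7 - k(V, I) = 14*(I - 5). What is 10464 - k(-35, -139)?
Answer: 8441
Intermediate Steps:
k(V, I) = 77 - 14*I (k(V, I) = 7 - 14*(I - 5) = 7 - 14*(-5 + I) = 7 - (-70 + 14*I) = 7 + (70 - 14*I) = 77 - 14*I)
10464 - k(-35, -139) = 10464 - (77 - 14*(-139)) = 10464 - (77 + 1946) = 10464 - 1*2023 = 10464 - 2023 = 8441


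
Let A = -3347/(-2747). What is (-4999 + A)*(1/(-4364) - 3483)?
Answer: 104338401947289/5993954 ≈ 1.7407e+7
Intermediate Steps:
A = 3347/2747 (A = -3347*(-1/2747) = 3347/2747 ≈ 1.2184)
(-4999 + A)*(1/(-4364) - 3483) = (-4999 + 3347/2747)*(1/(-4364) - 3483) = -13728906*(-1/4364 - 3483)/2747 = -13728906/2747*(-15199813/4364) = 104338401947289/5993954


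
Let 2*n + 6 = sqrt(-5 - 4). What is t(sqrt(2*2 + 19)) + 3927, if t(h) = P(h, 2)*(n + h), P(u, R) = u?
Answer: 3950 + 3*sqrt(23)*(-2 + I)/2 ≈ 3935.6 + 7.1937*I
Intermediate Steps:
n = -3 + 3*I/2 (n = -3 + sqrt(-5 - 4)/2 = -3 + sqrt(-9)/2 = -3 + (3*I)/2 = -3 + 3*I/2 ≈ -3.0 + 1.5*I)
t(h) = h*(-3 + h + 3*I/2) (t(h) = h*((-3 + 3*I/2) + h) = h*(-3 + h + 3*I/2))
t(sqrt(2*2 + 19)) + 3927 = sqrt(2*2 + 19)*(-6 + 2*sqrt(2*2 + 19) + 3*I)/2 + 3927 = sqrt(4 + 19)*(-6 + 2*sqrt(4 + 19) + 3*I)/2 + 3927 = sqrt(23)*(-6 + 2*sqrt(23) + 3*I)/2 + 3927 = 3927 + sqrt(23)*(-6 + 2*sqrt(23) + 3*I)/2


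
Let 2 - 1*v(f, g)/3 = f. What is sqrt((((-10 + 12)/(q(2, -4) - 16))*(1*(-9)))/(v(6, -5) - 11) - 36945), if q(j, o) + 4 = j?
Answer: 2*I*sqrt(4885982)/23 ≈ 192.21*I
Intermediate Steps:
v(f, g) = 6 - 3*f
q(j, o) = -4 + j
sqrt((((-10 + 12)/(q(2, -4) - 16))*(1*(-9)))/(v(6, -5) - 11) - 36945) = sqrt((((-10 + 12)/((-4 + 2) - 16))*(1*(-9)))/((6 - 3*6) - 11) - 36945) = sqrt(((2/(-2 - 16))*(-9))/((6 - 18) - 11) - 36945) = sqrt(((2/(-18))*(-9))/(-12 - 11) - 36945) = sqrt(((2*(-1/18))*(-9))/(-23) - 36945) = sqrt(-1/9*(-9)*(-1/23) - 36945) = sqrt(1*(-1/23) - 36945) = sqrt(-1/23 - 36945) = sqrt(-849736/23) = 2*I*sqrt(4885982)/23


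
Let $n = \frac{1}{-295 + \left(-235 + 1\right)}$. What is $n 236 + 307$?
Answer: $\frac{162167}{529} \approx 306.55$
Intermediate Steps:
$n = - \frac{1}{529}$ ($n = \frac{1}{-295 - 234} = \frac{1}{-529} = - \frac{1}{529} \approx -0.0018904$)
$n 236 + 307 = \left(- \frac{1}{529}\right) 236 + 307 = - \frac{236}{529} + 307 = \frac{162167}{529}$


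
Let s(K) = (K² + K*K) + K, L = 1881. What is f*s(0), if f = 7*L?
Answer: 0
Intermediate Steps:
f = 13167 (f = 7*1881 = 13167)
s(K) = K + 2*K² (s(K) = (K² + K²) + K = 2*K² + K = K + 2*K²)
f*s(0) = 13167*(0*(1 + 2*0)) = 13167*(0*(1 + 0)) = 13167*(0*1) = 13167*0 = 0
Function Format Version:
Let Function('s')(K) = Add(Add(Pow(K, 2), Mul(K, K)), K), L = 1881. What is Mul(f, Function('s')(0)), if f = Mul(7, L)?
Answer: 0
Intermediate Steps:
f = 13167 (f = Mul(7, 1881) = 13167)
Function('s')(K) = Add(K, Mul(2, Pow(K, 2))) (Function('s')(K) = Add(Add(Pow(K, 2), Pow(K, 2)), K) = Add(Mul(2, Pow(K, 2)), K) = Add(K, Mul(2, Pow(K, 2))))
Mul(f, Function('s')(0)) = Mul(13167, Mul(0, Add(1, Mul(2, 0)))) = Mul(13167, Mul(0, Add(1, 0))) = Mul(13167, Mul(0, 1)) = Mul(13167, 0) = 0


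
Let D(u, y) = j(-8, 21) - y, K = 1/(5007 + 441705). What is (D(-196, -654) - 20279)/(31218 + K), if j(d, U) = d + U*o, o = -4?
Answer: -8807820504/13945455217 ≈ -0.63159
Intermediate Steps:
K = 1/446712 ≈ 2.2386e-6
j(d, U) = d - 4*U (j(d, U) = d + U*(-4) = d - 4*U)
D(u, y) = -92 - y (D(u, y) = (-8 - 4*21) - y = (-8 - 84) - y = -92 - y)
(D(-196, -654) - 20279)/(31218 + K) = ((-92 - 1*(-654)) - 20279)/(31218 + 1/446712) = ((-92 + 654) - 20279)/(13945455217/446712) = (562 - 20279)*(446712/13945455217) = -19717*446712/13945455217 = -8807820504/13945455217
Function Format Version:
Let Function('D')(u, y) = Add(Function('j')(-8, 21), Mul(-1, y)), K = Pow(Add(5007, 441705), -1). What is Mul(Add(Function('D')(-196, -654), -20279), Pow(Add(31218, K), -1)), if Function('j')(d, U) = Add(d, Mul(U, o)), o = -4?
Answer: Rational(-8807820504, 13945455217) ≈ -0.63159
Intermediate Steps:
K = Rational(1, 446712) (K = Pow(446712, -1) = Rational(1, 446712) ≈ 2.2386e-6)
Function('j')(d, U) = Add(d, Mul(-4, U)) (Function('j')(d, U) = Add(d, Mul(U, -4)) = Add(d, Mul(-4, U)))
Function('D')(u, y) = Add(-92, Mul(-1, y)) (Function('D')(u, y) = Add(Add(-8, Mul(-4, 21)), Mul(-1, y)) = Add(Add(-8, -84), Mul(-1, y)) = Add(-92, Mul(-1, y)))
Mul(Add(Function('D')(-196, -654), -20279), Pow(Add(31218, K), -1)) = Mul(Add(Add(-92, Mul(-1, -654)), -20279), Pow(Add(31218, Rational(1, 446712)), -1)) = Mul(Add(Add(-92, 654), -20279), Pow(Rational(13945455217, 446712), -1)) = Mul(Add(562, -20279), Rational(446712, 13945455217)) = Mul(-19717, Rational(446712, 13945455217)) = Rational(-8807820504, 13945455217)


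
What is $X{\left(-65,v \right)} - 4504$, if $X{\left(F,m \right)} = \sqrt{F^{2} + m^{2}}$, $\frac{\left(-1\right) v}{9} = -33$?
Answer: $-4504 + \sqrt{92434} \approx -4200.0$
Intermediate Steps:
$v = 297$ ($v = \left(-9\right) \left(-33\right) = 297$)
$X{\left(-65,v \right)} - 4504 = \sqrt{\left(-65\right)^{2} + 297^{2}} - 4504 = \sqrt{4225 + 88209} - 4504 = \sqrt{92434} - 4504 = -4504 + \sqrt{92434}$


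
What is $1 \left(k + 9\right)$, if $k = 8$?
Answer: $17$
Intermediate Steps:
$1 \left(k + 9\right) = 1 \left(8 + 9\right) = 1 \cdot 17 = 17$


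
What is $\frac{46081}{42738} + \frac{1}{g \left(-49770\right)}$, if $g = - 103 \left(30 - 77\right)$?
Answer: $\frac{925216503286}{858095594055} \approx 1.0782$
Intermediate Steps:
$g = 4841$ ($g = \left(-103\right) \left(-47\right) = 4841$)
$\frac{46081}{42738} + \frac{1}{g \left(-49770\right)} = \frac{46081}{42738} + \frac{1}{4841 \left(-49770\right)} = 46081 \cdot \frac{1}{42738} + \frac{1}{4841} \left(- \frac{1}{49770}\right) = \frac{46081}{42738} - \frac{1}{240936570} = \frac{925216503286}{858095594055}$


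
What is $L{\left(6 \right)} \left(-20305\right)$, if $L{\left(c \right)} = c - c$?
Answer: $0$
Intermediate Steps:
$L{\left(c \right)} = 0$
$L{\left(6 \right)} \left(-20305\right) = 0 \left(-20305\right) = 0$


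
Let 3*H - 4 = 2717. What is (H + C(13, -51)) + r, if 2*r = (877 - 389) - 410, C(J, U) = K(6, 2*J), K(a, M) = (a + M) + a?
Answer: 984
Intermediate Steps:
H = 907 (H = 4/3 + (⅓)*2717 = 4/3 + 2717/3 = 907)
K(a, M) = M + 2*a (K(a, M) = (M + a) + a = M + 2*a)
C(J, U) = 12 + 2*J (C(J, U) = 2*J + 2*6 = 2*J + 12 = 12 + 2*J)
r = 39 (r = ((877 - 389) - 410)/2 = (488 - 410)/2 = (½)*78 = 39)
(H + C(13, -51)) + r = (907 + (12 + 2*13)) + 39 = (907 + (12 + 26)) + 39 = (907 + 38) + 39 = 945 + 39 = 984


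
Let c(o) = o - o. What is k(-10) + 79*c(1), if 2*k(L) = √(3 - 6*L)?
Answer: 3*√7/2 ≈ 3.9686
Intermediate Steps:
c(o) = 0
k(L) = √(3 - 6*L)/2
k(-10) + 79*c(1) = √(3 - 6*(-10))/2 + 79*0 = √(3 + 60)/2 + 0 = √63/2 + 0 = (3*√7)/2 + 0 = 3*√7/2 + 0 = 3*√7/2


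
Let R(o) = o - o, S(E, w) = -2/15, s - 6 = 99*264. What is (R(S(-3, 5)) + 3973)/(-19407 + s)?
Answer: 3973/6735 ≈ 0.58990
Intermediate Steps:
s = 26142 (s = 6 + 99*264 = 6 + 26136 = 26142)
S(E, w) = -2/15 (S(E, w) = -2*1/15 = -2/15)
R(o) = 0
(R(S(-3, 5)) + 3973)/(-19407 + s) = (0 + 3973)/(-19407 + 26142) = 3973/6735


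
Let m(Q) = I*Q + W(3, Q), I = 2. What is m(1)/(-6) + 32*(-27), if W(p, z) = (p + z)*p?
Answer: -2599/3 ≈ -866.33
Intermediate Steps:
W(p, z) = p*(p + z)
m(Q) = 9 + 5*Q (m(Q) = 2*Q + 3*(3 + Q) = 2*Q + (9 + 3*Q) = 9 + 5*Q)
m(1)/(-6) + 32*(-27) = (9 + 5*1)/(-6) + 32*(-27) = (9 + 5)*(-⅙) - 864 = 14*(-⅙) - 864 = -7/3 - 864 = -2599/3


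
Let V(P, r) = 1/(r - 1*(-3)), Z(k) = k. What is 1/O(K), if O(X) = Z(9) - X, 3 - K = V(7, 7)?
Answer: 10/61 ≈ 0.16393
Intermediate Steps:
V(P, r) = 1/(3 + r) (V(P, r) = 1/(r + 3) = 1/(3 + r))
K = 29/10 (K = 3 - 1/(3 + 7) = 3 - 1/10 = 3 - 1*⅒ = 3 - ⅒ = 29/10 ≈ 2.9000)
O(X) = 9 - X
1/O(K) = 1/(9 - 1*29/10) = 1/(9 - 29/10) = 1/(61/10) = 10/61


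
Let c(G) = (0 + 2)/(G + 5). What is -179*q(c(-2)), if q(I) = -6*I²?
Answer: 1432/3 ≈ 477.33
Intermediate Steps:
c(G) = 2/(5 + G)
-179*q(c(-2)) = -(-1074)*(2/(5 - 2))² = -(-1074)*(2/3)² = -(-1074)*(2*(⅓))² = -(-1074)*(⅔)² = -(-1074)*4/9 = -179*(-8/3) = 1432/3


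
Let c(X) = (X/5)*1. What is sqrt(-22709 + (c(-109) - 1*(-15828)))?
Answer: I*sqrt(172570)/5 ≈ 83.083*I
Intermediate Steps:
c(X) = X/5 (c(X) = (X*(1/5))*1 = (X/5)*1 = X/5)
sqrt(-22709 + (c(-109) - 1*(-15828))) = sqrt(-22709 + ((1/5)*(-109) - 1*(-15828))) = sqrt(-22709 + (-109/5 + 15828)) = sqrt(-22709 + 79031/5) = sqrt(-34514/5) = I*sqrt(172570)/5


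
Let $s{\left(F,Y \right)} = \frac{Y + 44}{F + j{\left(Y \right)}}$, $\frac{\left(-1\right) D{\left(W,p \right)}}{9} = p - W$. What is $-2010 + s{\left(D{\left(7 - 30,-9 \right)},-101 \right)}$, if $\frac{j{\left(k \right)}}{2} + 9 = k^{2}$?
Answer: $- \frac{40718637}{20258} \approx -2010.0$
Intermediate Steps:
$j{\left(k \right)} = -18 + 2 k^{2}$
$D{\left(W,p \right)} = - 9 p + 9 W$ ($D{\left(W,p \right)} = - 9 \left(p - W\right) = - 9 p + 9 W$)
$s{\left(F,Y \right)} = \frac{44 + Y}{-18 + F + 2 Y^{2}}$ ($s{\left(F,Y \right)} = \frac{Y + 44}{F + \left(-18 + 2 Y^{2}\right)} = \frac{44 + Y}{-18 + F + 2 Y^{2}}$)
$-2010 + s{\left(D{\left(7 - 30,-9 \right)},-101 \right)} = -2010 + \frac{44 - 101}{-18 + \left(\left(-9\right) \left(-9\right) + 9 \left(7 - 30\right)\right) + 2 \left(-101\right)^{2}} = -2010 + \frac{1}{-18 + \left(81 + 9 \left(7 - 30\right)\right) + 2 \cdot 10201} \left(-57\right) = -2010 + \frac{1}{-18 + \left(81 + 9 \left(-23\right)\right) + 20402} \left(-57\right) = -2010 + \frac{1}{-18 + \left(81 - 207\right) + 20402} \left(-57\right) = -2010 + \frac{1}{-18 - 126 + 20402} \left(-57\right) = -2010 + \frac{1}{20258} \left(-57\right) = -2010 - \frac{57}{20258} = - \frac{40718637}{20258}$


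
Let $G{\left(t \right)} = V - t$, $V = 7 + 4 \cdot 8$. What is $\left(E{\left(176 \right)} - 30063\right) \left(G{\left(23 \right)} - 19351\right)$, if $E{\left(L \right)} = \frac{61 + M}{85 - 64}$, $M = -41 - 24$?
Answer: $\frac{4068902515}{7} \approx 5.8127 \cdot 10^{8}$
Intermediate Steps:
$M = -65$ ($M = -41 - 24 = -65$)
$V = 39$ ($V = 7 + 32 = 39$)
$E{\left(L \right)} = - \frac{4}{21}$ ($E{\left(L \right)} = \frac{61 - 65}{85 - 64} = - \frac{4}{21}$)
$G{\left(t \right)} = 39 - t$
$\left(E{\left(176 \right)} - 30063\right) \left(G{\left(23 \right)} - 19351\right) = \left(- \frac{4}{21} - 30063\right) \left(\left(39 - 23\right) - 19351\right) = - \frac{631327 \left(\left(39 - 23\right) - 19351\right)}{21} = - \frac{631327 \left(16 - 19351\right)}{21} = \left(- \frac{631327}{21}\right) \left(-19335\right) = \frac{4068902515}{7}$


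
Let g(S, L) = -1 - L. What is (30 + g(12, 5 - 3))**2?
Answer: 729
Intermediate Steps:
(30 + g(12, 5 - 3))**2 = (30 + (-1 - (5 - 3)))**2 = (30 + (-1 - 1*2))**2 = (30 + (-1 - 2))**2 = (30 - 3)**2 = 27**2 = 729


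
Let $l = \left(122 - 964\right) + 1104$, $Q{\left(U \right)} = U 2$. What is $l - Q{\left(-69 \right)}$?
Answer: $400$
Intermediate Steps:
$Q{\left(U \right)} = 2 U$
$l = 262$ ($l = -842 + 1104 = 262$)
$l - Q{\left(-69 \right)} = 262 - 2 \left(-69\right) = 262 - -138 = 262 + 138 = 400$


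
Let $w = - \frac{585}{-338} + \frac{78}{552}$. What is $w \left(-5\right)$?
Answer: $- \frac{11195}{1196} \approx -9.3604$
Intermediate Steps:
$w = \frac{2239}{1196}$ ($w = \left(-585\right) \left(- \frac{1}{338}\right) + 78 \cdot \frac{1}{552} = \frac{45}{26} + \frac{13}{92} = \frac{2239}{1196} \approx 1.8721$)
$w \left(-5\right) = \frac{2239}{1196} \left(-5\right) = - \frac{11195}{1196}$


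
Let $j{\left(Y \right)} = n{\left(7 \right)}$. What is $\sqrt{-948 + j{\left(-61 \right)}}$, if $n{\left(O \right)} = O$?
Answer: $i \sqrt{941} \approx 30.676 i$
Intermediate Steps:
$j{\left(Y \right)} = 7$
$\sqrt{-948 + j{\left(-61 \right)}} = \sqrt{-948 + 7} = \sqrt{-941} = i \sqrt{941}$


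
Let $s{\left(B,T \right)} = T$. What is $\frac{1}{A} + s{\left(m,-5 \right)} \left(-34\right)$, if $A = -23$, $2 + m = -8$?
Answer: $\frac{3909}{23} \approx 169.96$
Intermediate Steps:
$m = -10$ ($m = -2 - 8 = -10$)
$\frac{1}{A} + s{\left(m,-5 \right)} \left(-34\right) = \frac{1}{-23} - -170 = - \frac{1}{23} + 170 = \frac{3909}{23}$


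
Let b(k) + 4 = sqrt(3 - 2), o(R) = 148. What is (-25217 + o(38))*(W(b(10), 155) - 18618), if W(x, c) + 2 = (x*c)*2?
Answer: 490098950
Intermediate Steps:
b(k) = -3 (b(k) = -4 + sqrt(3 - 2) = -4 + sqrt(1) = -4 + 1 = -3)
W(x, c) = -2 + 2*c*x (W(x, c) = -2 + (x*c)*2 = -2 + (c*x)*2 = -2 + 2*c*x)
(-25217 + o(38))*(W(b(10), 155) - 18618) = (-25217 + 148)*((-2 + 2*155*(-3)) - 18618) = -25069*((-2 - 930) - 18618) = -25069*(-932 - 18618) = -25069*(-19550) = 490098950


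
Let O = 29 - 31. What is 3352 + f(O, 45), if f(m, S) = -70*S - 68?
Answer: 134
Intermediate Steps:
O = -2
f(m, S) = -68 - 70*S
3352 + f(O, 45) = 3352 + (-68 - 70*45) = 3352 + (-68 - 3150) = 3352 - 3218 = 134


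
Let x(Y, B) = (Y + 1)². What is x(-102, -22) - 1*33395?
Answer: -23194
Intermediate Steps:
x(Y, B) = (1 + Y)²
x(-102, -22) - 1*33395 = (1 - 102)² - 1*33395 = (-101)² - 33395 = 10201 - 33395 = -23194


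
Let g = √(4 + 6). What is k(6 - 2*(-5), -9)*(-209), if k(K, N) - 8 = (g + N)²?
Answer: -20691 + 3762*√10 ≈ -8794.5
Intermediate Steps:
g = √10 ≈ 3.1623
k(K, N) = 8 + (N + √10)² (k(K, N) = 8 + (√10 + N)² = 8 + (N + √10)²)
k(6 - 2*(-5), -9)*(-209) = (8 + (-9 + √10)²)*(-209) = -1672 - 209*(-9 + √10)²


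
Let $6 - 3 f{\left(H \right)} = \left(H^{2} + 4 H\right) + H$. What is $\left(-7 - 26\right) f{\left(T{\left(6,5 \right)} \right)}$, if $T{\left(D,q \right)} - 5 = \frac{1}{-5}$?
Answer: $\frac{11286}{25} \approx 451.44$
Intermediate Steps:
$T{\left(D,q \right)} = \frac{24}{5}$ ($T{\left(D,q \right)} = 5 + \frac{1}{-5} = 5 - \frac{1}{5} = \frac{24}{5}$)
$f{\left(H \right)} = 2 - \frac{5 H}{3} - \frac{H^{2}}{3}$ ($f{\left(H \right)} = 2 - \frac{\left(H^{2} + 4 H\right) + H}{3} = 2 - \frac{H^{2} + 5 H}{3} = 2 - \left(\frac{H^{2}}{3} + \frac{5 H}{3}\right) = 2 - \frac{5 H}{3} - \frac{H^{2}}{3}$)
$\left(-7 - 26\right) f{\left(T{\left(6,5 \right)} \right)} = \left(-7 - 26\right) \left(2 - 8 - \frac{\left(\frac{24}{5}\right)^{2}}{3}\right) = - 33 \left(2 - 8 - \frac{192}{25}\right) = \left(-33\right) \left(- \frac{342}{25}\right) = \frac{11286}{25}$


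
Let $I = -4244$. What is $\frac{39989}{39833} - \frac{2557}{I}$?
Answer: $\frac{271566297}{169051252} \approx 1.6064$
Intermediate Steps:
$\frac{39989}{39833} - \frac{2557}{I} = \frac{39989}{39833} - \frac{2557}{-4244} = 39989 \cdot \frac{1}{39833} - - \frac{2557}{4244} = \frac{39989}{39833} + \frac{2557}{4244} = \frac{271566297}{169051252}$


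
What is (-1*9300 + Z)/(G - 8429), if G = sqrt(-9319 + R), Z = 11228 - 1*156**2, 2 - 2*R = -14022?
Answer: 47219258/17762587 + 5602*I*sqrt(2307)/17762587 ≈ 2.6584 + 0.015148*I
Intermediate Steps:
R = 7012 (R = 1 - 1/2*(-14022) = 1 + 7011 = 7012)
Z = -13108 (Z = 11228 - 1*24336 = 11228 - 24336 = -13108)
G = I*sqrt(2307) (G = sqrt(-9319 + 7012) = sqrt(-2307) = I*sqrt(2307) ≈ 48.031*I)
(-1*9300 + Z)/(G - 8429) = (-1*9300 - 13108)/(I*sqrt(2307) - 8429) = (-9300 - 13108)/(-8429 + I*sqrt(2307)) = -22408/(-8429 + I*sqrt(2307))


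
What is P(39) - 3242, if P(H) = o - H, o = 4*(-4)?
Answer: -3297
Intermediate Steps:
o = -16
P(H) = -16 - H
P(39) - 3242 = (-16 - 1*39) - 3242 = (-16 - 39) - 3242 = -55 - 3242 = -3297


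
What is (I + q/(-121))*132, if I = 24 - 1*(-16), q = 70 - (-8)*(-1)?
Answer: 57336/11 ≈ 5212.4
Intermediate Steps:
q = 62 (q = 70 - 1*8 = 70 - 8 = 62)
I = 40 (I = 24 + 16 = 40)
(I + q/(-121))*132 = (40 + 62/(-121))*132 = (40 + 62*(-1/121))*132 = (40 - 62/121)*132 = (4778/121)*132 = 57336/11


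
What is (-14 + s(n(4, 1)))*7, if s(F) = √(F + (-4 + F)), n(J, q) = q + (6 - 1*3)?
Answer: -84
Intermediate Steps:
n(J, q) = 3 + q (n(J, q) = q + (6 - 3) = q + 3 = 3 + q)
s(F) = √(-4 + 2*F)
(-14 + s(n(4, 1)))*7 = (-14 + √(-4 + 2*(3 + 1)))*7 = (-14 + √(-4 + 2*4))*7 = (-14 + √(-4 + 8))*7 = (-14 + √4)*7 = (-14 + 2)*7 = -12*7 = -84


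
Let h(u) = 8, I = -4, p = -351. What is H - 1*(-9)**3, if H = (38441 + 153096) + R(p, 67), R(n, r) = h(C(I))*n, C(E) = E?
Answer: 189458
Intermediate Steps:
R(n, r) = 8*n
H = 188729 (H = (38441 + 153096) + 8*(-351) = 191537 - 2808 = 188729)
H - 1*(-9)**3 = 188729 - 1*(-9)**3 = 188729 - 1*(-729) = 188729 + 729 = 189458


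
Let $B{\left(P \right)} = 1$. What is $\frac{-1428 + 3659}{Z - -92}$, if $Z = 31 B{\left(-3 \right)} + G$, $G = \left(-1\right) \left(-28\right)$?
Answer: $\frac{2231}{151} \approx 14.775$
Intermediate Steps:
$G = 28$
$Z = 59$ ($Z = 31 \cdot 1 + 28 = 31 + 28 = 59$)
$\frac{-1428 + 3659}{Z - -92} = \frac{-1428 + 3659}{59 - -92} = \frac{2231}{59 + 92} = \frac{2231}{151}$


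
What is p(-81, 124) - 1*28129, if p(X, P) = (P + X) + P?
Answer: -27962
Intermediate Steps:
p(X, P) = X + 2*P
p(-81, 124) - 1*28129 = (-81 + 2*124) - 1*28129 = (-81 + 248) - 28129 = 167 - 28129 = -27962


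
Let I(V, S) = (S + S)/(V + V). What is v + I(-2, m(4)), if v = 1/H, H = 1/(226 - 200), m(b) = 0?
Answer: 26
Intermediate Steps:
I(V, S) = S/V (I(V, S) = (2*S)/((2*V)) = (2*S)*(1/(2*V)) = S/V)
H = 1/26 ≈ 0.038462
v = 26 (v = 1/(1/26) = 26)
v + I(-2, m(4)) = 26 + 0/(-2) = 26 + 0*(-1/2) = 26 + 0 = 26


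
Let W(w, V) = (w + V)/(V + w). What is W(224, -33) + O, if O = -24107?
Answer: -24106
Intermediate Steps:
W(w, V) = 1 (W(w, V) = (V + w)/(V + w) = 1)
W(224, -33) + O = 1 - 24107 = -24106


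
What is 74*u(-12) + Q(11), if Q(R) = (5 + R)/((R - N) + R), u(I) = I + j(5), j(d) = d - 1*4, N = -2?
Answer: -2440/3 ≈ -813.33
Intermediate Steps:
j(d) = -4 + d (j(d) = d - 4 = -4 + d)
u(I) = 1 + I (u(I) = I + (-4 + 5) = I + 1 = 1 + I)
Q(R) = (5 + R)/(2 + 2*R) (Q(R) = (5 + R)/((R - 1*(-2)) + R) = (5 + R)/((R + 2) + R) = (5 + R)/((2 + R) + R) = (5 + R)/(2 + 2*R))
74*u(-12) + Q(11) = 74*(1 - 12) + (5 + 11)/(2*(1 + 11)) = 74*(-11) + (½)*16/12 = -814 + (½)*(1/12)*16 = -814 + ⅔ = -2440/3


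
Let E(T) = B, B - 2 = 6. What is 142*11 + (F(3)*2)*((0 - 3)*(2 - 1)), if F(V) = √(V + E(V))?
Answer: 1562 - 6*√11 ≈ 1542.1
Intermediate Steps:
B = 8 (B = 2 + 6 = 8)
E(T) = 8
F(V) = √(8 + V) (F(V) = √(V + 8) = √(8 + V))
142*11 + (F(3)*2)*((0 - 3)*(2 - 1)) = 142*11 + (√(8 + 3)*2)*((0 - 3)*(2 - 1)) = 1562 + (√11*2)*(-3*1) = 1562 + (2*√11)*(-3) = 1562 - 6*√11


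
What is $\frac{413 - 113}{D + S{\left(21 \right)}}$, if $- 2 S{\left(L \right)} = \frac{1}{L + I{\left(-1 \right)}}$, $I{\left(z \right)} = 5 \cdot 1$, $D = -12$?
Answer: $- \frac{624}{25} \approx -24.96$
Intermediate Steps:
$I{\left(z \right)} = 5$
$S{\left(L \right)} = - \frac{1}{2 \left(5 + L\right)}$ ($S{\left(L \right)} = - \frac{1}{2 \left(L + 5\right)} = - \frac{1}{2 \left(5 + L\right)}$)
$\frac{413 - 113}{D + S{\left(21 \right)}} = \frac{413 - 113}{-12 - \frac{1}{10 + 2 \cdot 21}} = \frac{300}{-12 - \frac{1}{10 + 42}} = \frac{300}{-12 - \frac{1}{52}} = \frac{300}{- \frac{625}{52}} = 300 \left(- \frac{52}{625}\right) = - \frac{624}{25}$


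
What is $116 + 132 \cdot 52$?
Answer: $6980$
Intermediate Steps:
$116 + 132 \cdot 52 = 116 + 6864 = 6980$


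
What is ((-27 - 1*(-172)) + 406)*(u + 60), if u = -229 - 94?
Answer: -144913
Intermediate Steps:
u = -323
((-27 - 1*(-172)) + 406)*(u + 60) = ((-27 - 1*(-172)) + 406)*(-323 + 60) = ((-27 + 172) + 406)*(-263) = (145 + 406)*(-263) = 551*(-263) = -144913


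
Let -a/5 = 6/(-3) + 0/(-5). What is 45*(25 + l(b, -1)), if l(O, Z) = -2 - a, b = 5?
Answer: 585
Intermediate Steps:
a = 10 (a = -5*(6/(-3) + 0/(-5)) = -5*(6*(-⅓) + 0*(-⅕)) = -5*(-2 + 0) = -5*(-2) = 10)
l(O, Z) = -12 (l(O, Z) = -2 - 1*10 = -2 - 10 = -12)
45*(25 + l(b, -1)) = 45*(25 - 12) = 45*13 = 585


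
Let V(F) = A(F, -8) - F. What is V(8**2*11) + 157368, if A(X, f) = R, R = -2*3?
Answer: 156658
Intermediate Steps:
R = -6
A(X, f) = -6
V(F) = -6 - F
V(8**2*11) + 157368 = (-6 - 8**2*11) + 157368 = (-6 - 64*11) + 157368 = (-6 - 1*704) + 157368 = (-6 - 704) + 157368 = -710 + 157368 = 156658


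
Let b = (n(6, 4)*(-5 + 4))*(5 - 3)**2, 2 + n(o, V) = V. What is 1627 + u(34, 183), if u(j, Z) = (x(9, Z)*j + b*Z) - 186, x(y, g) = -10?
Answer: -363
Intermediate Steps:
n(o, V) = -2 + V
b = -8 (b = ((-2 + 4)*(-5 + 4))*(5 - 3)**2 = (2*(-1))*2**2 = -2*4 = -8)
u(j, Z) = -186 - 10*j - 8*Z (u(j, Z) = (-10*j - 8*Z) - 186 = -186 - 10*j - 8*Z)
1627 + u(34, 183) = 1627 + (-186 - 10*34 - 8*183) = 1627 + (-186 - 340 - 1464) = 1627 - 1990 = -363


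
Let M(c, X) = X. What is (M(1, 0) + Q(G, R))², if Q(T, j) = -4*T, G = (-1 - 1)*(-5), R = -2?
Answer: 1600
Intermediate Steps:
G = 10 (G = -2*(-5) = 10)
(M(1, 0) + Q(G, R))² = (0 - 4*10)² = (0 - 40)² = (-40)² = 1600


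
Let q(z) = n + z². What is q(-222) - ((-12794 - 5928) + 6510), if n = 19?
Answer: 61515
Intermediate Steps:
q(z) = 19 + z²
q(-222) - ((-12794 - 5928) + 6510) = (19 + (-222)²) - ((-12794 - 5928) + 6510) = (19 + 49284) - (-18722 + 6510) = 49303 - 1*(-12212) = 49303 + 12212 = 61515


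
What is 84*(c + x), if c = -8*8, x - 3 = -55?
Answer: -9744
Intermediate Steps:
x = -52 (x = 3 - 55 = -52)
c = -64
84*(c + x) = 84*(-64 - 52) = 84*(-116) = -9744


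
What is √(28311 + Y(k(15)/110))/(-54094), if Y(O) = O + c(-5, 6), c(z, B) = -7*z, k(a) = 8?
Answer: -3*√9527430/2975170 ≈ -0.0031124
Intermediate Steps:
Y(O) = 35 + O (Y(O) = O - 7*(-5) = O + 35 = 35 + O)
√(28311 + Y(k(15)/110))/(-54094) = √(28311 + (35 + 8/110))/(-54094) = √(28311 + (35 + 8*(1/110)))*(-1/54094) = √(28311 + (35 + 4/55))*(-1/54094) = √(28311 + 1929/55)*(-1/54094) = √(1559034/55)*(-1/54094) = (3*√9527430/55)*(-1/54094) = -3*√9527430/2975170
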